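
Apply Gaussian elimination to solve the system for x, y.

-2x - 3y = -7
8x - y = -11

(-1, 3)

Forward elimination on [A|b]:
R2 <- R2 - (-4)*R1:  [   0  -13  -39 ]
Row echelon form:
[ -2   -3  |   -7 ]
[  0  -13  |  -39 ]
Back-substitution:
y = (-39) / -13 = 3
x = (-7 - (-3)*(3)) / -2 = -1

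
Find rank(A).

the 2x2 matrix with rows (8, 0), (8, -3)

Row reduction:
R2 <- R2 - (1)*R1:  [  0  -3 ]
Row echelon form:
[ 8   0 ]
[ 0  -3 ]
Nonzero rows / pivot columns: 2

rank(A) = 2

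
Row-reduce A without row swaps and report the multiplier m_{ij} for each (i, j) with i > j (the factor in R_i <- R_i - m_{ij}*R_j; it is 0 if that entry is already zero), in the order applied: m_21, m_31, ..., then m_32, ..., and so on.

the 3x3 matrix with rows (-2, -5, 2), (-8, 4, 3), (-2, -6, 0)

multipliers: 4, 1, -1/24

Forward elimination:
R2 <- R2 - (4)*R1:  [  0  24  -5 ]
R3 <- R3 - (1)*R1:  [  0  -1  -2 ]
R3 <- R3 - (-1/24)*R2:  [      0       0  -53/24 ]
Multipliers (in order of application): m_{21} = 4, m_{31} = 1, m_{32} = -1/24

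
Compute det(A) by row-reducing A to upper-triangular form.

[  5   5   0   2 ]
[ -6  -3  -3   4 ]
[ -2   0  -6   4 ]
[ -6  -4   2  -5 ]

Forward elimination:
R2 <- R2 - (-6/5)*R1:  [    0     3    -3  32/5 ]
R3 <- R3 - (-2/5)*R1:  [    0     2    -6  24/5 ]
R4 <- R4 - (-6/5)*R1:  [     0      2      2  -13/5 ]
R3 <- R3 - (2/3)*R2:  [    0     0    -4  8/15 ]
R4 <- R4 - (2/3)*R2:  [       0        0        4  -103/15 ]
R4 <- R4 - (-1)*R3:  [     0      0      0  -19/3 ]
Upper-triangular form:
[ 5  5   0      2 ]
[ 0  3  -3   32/5 ]
[ 0  0  -4   8/15 ]
[ 0  0   0  -19/3 ]
det(A) = (-1)^0 * (5) * (3) * (-4) * (-19/3) = 380  (0 row swaps -> sign +1)

det(A) = 380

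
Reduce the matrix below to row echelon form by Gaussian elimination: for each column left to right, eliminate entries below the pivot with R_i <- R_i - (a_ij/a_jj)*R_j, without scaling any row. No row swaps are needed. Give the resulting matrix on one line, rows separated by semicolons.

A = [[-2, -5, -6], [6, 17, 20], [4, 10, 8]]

REF = [-2 -5 -6; 0 2 2; 0 0 -4]

Forward elimination:
R2 <- R2 - (-3)*R1:  [ 0  2  2 ]
R3 <- R3 - (-2)*R1:  [  0   0  -4 ]
Row echelon form:
[ -2  -5  -6 ]
[  0   2   2 ]
[  0   0  -4 ]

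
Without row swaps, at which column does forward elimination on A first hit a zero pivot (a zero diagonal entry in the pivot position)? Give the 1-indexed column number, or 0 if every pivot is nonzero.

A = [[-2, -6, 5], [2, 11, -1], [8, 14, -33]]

first zero-pivot column = 0

Naive forward elimination:
R2 <- R2 - (-1)*R1:  [ 0  5  4 ]
R3 <- R3 - (-4)*R1:  [   0  -10  -13 ]
R3 <- R3 - (-2)*R2:  [  0   0  -5 ]
All pivots nonzero; naive elimination completes without hitting a zero pivot.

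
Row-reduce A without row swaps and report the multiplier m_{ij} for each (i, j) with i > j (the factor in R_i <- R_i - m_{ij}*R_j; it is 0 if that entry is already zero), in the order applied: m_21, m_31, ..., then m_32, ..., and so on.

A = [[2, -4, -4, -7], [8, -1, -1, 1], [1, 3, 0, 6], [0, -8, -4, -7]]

multipliers: 4, 1/2, 0, 1/3, -8/15, -4/3

Forward elimination:
R2 <- R2 - (4)*R1:  [  0  15  15  29 ]
R3 <- R3 - (1/2)*R1:  [    0     5     2  19/2 ]
R4: entry in column 1 is already 0 -> m_{41} = 0 (no row operation needed)
R3 <- R3 - (1/3)*R2:  [    0     0    -3  -1/6 ]
R4 <- R4 - (-8/15)*R2:  [      0       0       4  127/15 ]
R4 <- R4 - (-4/3)*R3:  [      0       0       0  371/45 ]
Multipliers (in order of application): m_{21} = 4, m_{31} = 1/2, m_{41} = 0, m_{32} = 1/3, m_{42} = -8/15, m_{43} = -4/3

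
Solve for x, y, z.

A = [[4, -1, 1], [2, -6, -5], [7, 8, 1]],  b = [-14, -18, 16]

Forward elimination on [A|b]:
R2 <- R2 - (1/2)*R1:  [     0  -11/2  -11/2    -11 ]
R3 <- R3 - (7/4)*R1:  [    0  39/4  -3/4  81/2 ]
R3 <- R3 - (-39/22)*R2:  [     0      0  -21/2     21 ]
Row echelon form:
[ 4     -1      1  |  -14 ]
[ 0  -11/2  -11/2  |  -11 ]
[ 0      0  -21/2  |   21 ]
Back-substitution:
z = (21) / (-21/2) = -2
y = (-11 - (-11/2)*(-2)) / (-11/2) = 4
x = (-14 - (-1)*(4) - (1)*(-2)) / 4 = -2

(-2, 4, -2)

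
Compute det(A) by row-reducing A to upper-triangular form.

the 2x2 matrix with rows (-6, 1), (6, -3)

Forward elimination:
R2 <- R2 - (-1)*R1:  [  0  -2 ]
Upper-triangular form:
[ -6   1 ]
[  0  -2 ]
det(A) = (-1)^0 * (-6) * (-2) = 12  (0 row swaps -> sign +1)

det(A) = 12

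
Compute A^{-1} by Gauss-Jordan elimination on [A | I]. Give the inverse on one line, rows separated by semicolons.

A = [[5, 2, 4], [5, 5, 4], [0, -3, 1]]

inverse = [17/15 -14/15 -4/5; -1/3 1/3 0; -1 1 1]

Gauss-Jordan on [A | I]:
R1 <- (1/5)*R1:  [   1  2/5  4/5  |  1/5    0    0 ]
R2 <- R2 - (5)*R1:  [  0   3   0  |  -1   1   0 ]
R2 <- (1/3)*R2:  [    0     1     0  |  -1/3   1/3     0 ]
R1 <- R1 - (2/5)*R2:  [     1      0    4/5  |    1/3  -2/15      0 ]
R3 <- R3 - (-3)*R2:  [  0   0   1  |  -1   1   1 ]
R1 <- R1 - (4/5)*R3:  [      1       0       0  |   17/15  -14/15    -4/5 ]
Right block of [I | A^{-1}] is the inverse:
[ 17/15  -14/15  -4/5 ]
[  -1/3     1/3     0 ]
[    -1       1     1 ]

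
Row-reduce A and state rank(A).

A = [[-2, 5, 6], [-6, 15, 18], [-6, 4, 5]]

rank(A) = 2

Row reduction:
R2 <- R2 - (3)*R1:  [ 0  0  0 ]
R3 <- R3 - (3)*R1:  [   0  -11  -13 ]
R2 <-> R3   (pivot in column 2 was zero)
[ -2    5    6 ]
[  0  -11  -13 ]
[  0    0    0 ]
Row echelon form:
[ -2    5    6 ]
[  0  -11  -13 ]
[  0    0    0 ]
Nonzero rows / pivot columns: 2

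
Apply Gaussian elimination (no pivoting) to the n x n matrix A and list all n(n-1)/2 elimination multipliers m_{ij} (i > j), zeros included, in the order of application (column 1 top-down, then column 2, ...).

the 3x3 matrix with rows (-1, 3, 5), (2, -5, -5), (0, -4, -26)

Forward elimination:
R2 <- R2 - (-2)*R1:  [ 0  1  5 ]
R3: entry in column 1 is already 0 -> m_{31} = 0 (no row operation needed)
R3 <- R3 - (-4)*R2:  [  0   0  -6 ]
Multipliers (in order of application): m_{21} = -2, m_{31} = 0, m_{32} = -4

multipliers: -2, 0, -4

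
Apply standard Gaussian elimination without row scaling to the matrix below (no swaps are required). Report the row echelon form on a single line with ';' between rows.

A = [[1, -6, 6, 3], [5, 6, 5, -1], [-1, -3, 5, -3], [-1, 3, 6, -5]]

REF = [1 -6 6 3; 0 36 -25 -16; 0 0 19/4 -4; 0 0 0 286/57]

Forward elimination:
R2 <- R2 - (5)*R1:  [   0   36  -25  -16 ]
R3 <- R3 - (-1)*R1:  [  0  -9  11   0 ]
R4 <- R4 - (-1)*R1:  [  0  -3  12  -2 ]
R3 <- R3 - (-1/4)*R2:  [    0     0  19/4    -4 ]
R4 <- R4 - (-1/12)*R2:  [      0       0  119/12   -10/3 ]
R4 <- R4 - (119/57)*R3:  [      0       0       0  286/57 ]
Row echelon form:
[ 1  -6     6       3 ]
[ 0  36   -25     -16 ]
[ 0   0  19/4      -4 ]
[ 0   0     0  286/57 ]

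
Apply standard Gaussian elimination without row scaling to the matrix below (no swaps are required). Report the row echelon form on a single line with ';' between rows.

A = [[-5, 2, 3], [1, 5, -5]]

REF = [-5 2 3; 0 27/5 -22/5]

Forward elimination:
R2 <- R2 - (-1/5)*R1:  [     0   27/5  -22/5 ]
Row echelon form:
[ -5     2      3 ]
[  0  27/5  -22/5 ]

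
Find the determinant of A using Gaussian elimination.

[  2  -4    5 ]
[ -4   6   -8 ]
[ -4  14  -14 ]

det(A) = -8

Forward elimination:
R2 <- R2 - (-2)*R1:  [  0  -2   2 ]
R3 <- R3 - (-2)*R1:  [  0   6  -4 ]
R3 <- R3 - (-3)*R2:  [ 0  0  2 ]
Upper-triangular form:
[ 2  -4  5 ]
[ 0  -2  2 ]
[ 0   0  2 ]
det(A) = (-1)^0 * (2) * (-2) * (2) = -8  (0 row swaps -> sign +1)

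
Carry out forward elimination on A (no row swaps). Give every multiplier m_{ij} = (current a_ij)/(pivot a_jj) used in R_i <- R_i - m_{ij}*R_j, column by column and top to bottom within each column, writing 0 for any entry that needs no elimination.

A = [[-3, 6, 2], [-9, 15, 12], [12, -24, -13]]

multipliers: 3, -4, 0

Forward elimination:
R2 <- R2 - (3)*R1:  [  0  -3   6 ]
R3 <- R3 - (-4)*R1:  [  0   0  -5 ]
R3: entry in column 2 is already 0 -> m_{32} = 0 (no row operation needed)
Multipliers (in order of application): m_{21} = 3, m_{31} = -4, m_{32} = 0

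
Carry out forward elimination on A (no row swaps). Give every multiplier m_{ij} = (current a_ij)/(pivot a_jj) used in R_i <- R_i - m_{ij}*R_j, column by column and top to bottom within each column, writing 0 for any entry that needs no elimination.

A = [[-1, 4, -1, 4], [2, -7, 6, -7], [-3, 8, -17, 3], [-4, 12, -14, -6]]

multipliers: -2, 3, 4, -4, -4, 3

Forward elimination:
R2 <- R2 - (-2)*R1:  [ 0  1  4  1 ]
R3 <- R3 - (3)*R1:  [   0   -4  -14   -9 ]
R4 <- R4 - (4)*R1:  [   0   -4  -10  -22 ]
R3 <- R3 - (-4)*R2:  [  0   0   2  -5 ]
R4 <- R4 - (-4)*R2:  [   0    0    6  -18 ]
R4 <- R4 - (3)*R3:  [  0   0   0  -3 ]
Multipliers (in order of application): m_{21} = -2, m_{31} = 3, m_{41} = 4, m_{32} = -4, m_{42} = -4, m_{43} = 3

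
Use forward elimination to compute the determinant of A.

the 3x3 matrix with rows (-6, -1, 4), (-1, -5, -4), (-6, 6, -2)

det(A) = -370

Forward elimination:
R2 <- R2 - (1/6)*R1:  [     0  -29/6  -14/3 ]
R3 <- R3 - (1)*R1:  [  0   7  -6 ]
R3 <- R3 - (-42/29)*R2:  [       0        0  -370/29 ]
Upper-triangular form:
[ -6     -1        4 ]
[  0  -29/6    -14/3 ]
[  0      0  -370/29 ]
det(A) = (-1)^0 * (-6) * (-29/6) * (-370/29) = -370  (0 row swaps -> sign +1)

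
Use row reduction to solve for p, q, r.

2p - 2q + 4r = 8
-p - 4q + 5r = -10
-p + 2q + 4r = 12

Forward elimination on [A|b]:
R2 <- R2 - (-1/2)*R1:  [  0  -5   7  -6 ]
R3 <- R3 - (-1/2)*R1:  [  0   1   6  16 ]
R3 <- R3 - (-1/5)*R2:  [    0     0  37/5  74/5 ]
Row echelon form:
[ 2  -2     4  |     8 ]
[ 0  -5     7  |    -6 ]
[ 0   0  37/5  |  74/5 ]
Back-substitution:
r = (74/5) / (37/5) = 2
q = (-6 - (7)*(2)) / -5 = 4
p = (8 - (-2)*(4) - (4)*(2)) / 2 = 4

(4, 4, 2)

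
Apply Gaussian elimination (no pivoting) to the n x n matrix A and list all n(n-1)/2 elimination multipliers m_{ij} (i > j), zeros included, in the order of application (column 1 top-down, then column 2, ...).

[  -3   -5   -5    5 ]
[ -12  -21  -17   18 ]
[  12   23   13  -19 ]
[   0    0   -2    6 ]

Forward elimination:
R2 <- R2 - (4)*R1:  [  0  -1   3  -2 ]
R3 <- R3 - (-4)*R1:  [  0   3  -7   1 ]
R4: entry in column 1 is already 0 -> m_{41} = 0 (no row operation needed)
R3 <- R3 - (-3)*R2:  [  0   0   2  -5 ]
R4: entry in column 2 is already 0 -> m_{42} = 0 (no row operation needed)
R4 <- R4 - (-1)*R3:  [ 0  0  0  1 ]
Multipliers (in order of application): m_{21} = 4, m_{31} = -4, m_{41} = 0, m_{32} = -3, m_{42} = 0, m_{43} = -1

multipliers: 4, -4, 0, -3, 0, -1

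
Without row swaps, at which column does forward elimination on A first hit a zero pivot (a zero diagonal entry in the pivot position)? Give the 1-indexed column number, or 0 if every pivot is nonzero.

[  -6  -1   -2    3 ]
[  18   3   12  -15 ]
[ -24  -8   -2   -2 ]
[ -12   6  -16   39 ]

Naive forward elimination:
R2 <- R2 - (-3)*R1:  [  0   0   6  -6 ]
R3 <- R3 - (4)*R1:  [   0   -4    6  -14 ]
R4 <- R4 - (2)*R1:  [   0    8  -12   33 ]
Matrix at this point:
[ -6  -1   -2    3 ]
[  0   0    6   -6 ]
[  0  -4    6  -14 ]
[  0   8  -12   33 ]
Pivot entry (2,2) is zero but row 3 has -4 in column 2 -> naive elimination stops; a row interchange (e.g. R2 <-> R3) would be required here.

first zero-pivot column = 2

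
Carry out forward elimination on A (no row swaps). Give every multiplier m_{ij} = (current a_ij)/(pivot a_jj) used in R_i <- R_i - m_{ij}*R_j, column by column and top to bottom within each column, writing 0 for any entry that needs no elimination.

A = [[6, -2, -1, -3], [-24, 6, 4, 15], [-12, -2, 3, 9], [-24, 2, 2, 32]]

Forward elimination:
R2 <- R2 - (-4)*R1:  [  0  -2   0   3 ]
R3 <- R3 - (-2)*R1:  [  0  -6   1   3 ]
R4 <- R4 - (-4)*R1:  [  0  -6  -2  20 ]
R3 <- R3 - (3)*R2:  [  0   0   1  -6 ]
R4 <- R4 - (3)*R2:  [  0   0  -2  11 ]
R4 <- R4 - (-2)*R3:  [  0   0   0  -1 ]
Multipliers (in order of application): m_{21} = -4, m_{31} = -2, m_{41} = -4, m_{32} = 3, m_{42} = 3, m_{43} = -2

multipliers: -4, -2, -4, 3, 3, -2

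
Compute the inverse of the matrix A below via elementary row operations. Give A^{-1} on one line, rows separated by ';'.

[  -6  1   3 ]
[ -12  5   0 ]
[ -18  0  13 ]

inverse = [65/36 -13/36 -5/12; 13/3 -2/3 -1; 5/2 -1/2 -1/2]

Gauss-Jordan on [A | I]:
R1 <- (1/-6)*R1:  [    1  -1/6  -1/2  |  -1/6     0     0 ]
R2 <- R2 - (-12)*R1:  [  0   3  -6  |  -2   1   0 ]
R3 <- R3 - (-18)*R1:  [  0  -3   4  |  -3   0   1 ]
R2 <- (1/3)*R2:  [    0     1    -2  |  -2/3   1/3     0 ]
R1 <- R1 - (-1/6)*R2:  [     1      0   -5/6  |  -5/18   1/18      0 ]
R3 <- R3 - (-3)*R2:  [  0   0  -2  |  -5   1   1 ]
R3 <- (1/-2)*R3:  [    0     0     1  |   5/2  -1/2  -1/2 ]
R1 <- R1 - (-5/6)*R3:  [      1       0       0  |   65/36  -13/36   -5/12 ]
R2 <- R2 - (-2)*R3:  [    0     1     0  |  13/3  -2/3    -1 ]
Right block of [I | A^{-1}] is the inverse:
[ 65/36  -13/36  -5/12 ]
[  13/3    -2/3     -1 ]
[   5/2    -1/2   -1/2 ]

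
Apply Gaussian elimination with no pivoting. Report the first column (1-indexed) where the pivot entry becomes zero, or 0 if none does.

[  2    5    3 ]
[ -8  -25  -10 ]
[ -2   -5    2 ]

Naive forward elimination:
R2 <- R2 - (-4)*R1:  [  0  -5   2 ]
R3 <- R3 - (-1)*R1:  [ 0  0  5 ]
All pivots nonzero; naive elimination completes without hitting a zero pivot.

first zero-pivot column = 0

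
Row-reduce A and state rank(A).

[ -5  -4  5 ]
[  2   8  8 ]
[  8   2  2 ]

Row reduction:
R2 <- R2 - (-2/5)*R1:  [    0  32/5    10 ]
R3 <- R3 - (-8/5)*R1:  [     0  -22/5     10 ]
R3 <- R3 - (-11/16)*R2:  [     0      0  135/8 ]
Row echelon form:
[ -5    -4      5 ]
[  0  32/5     10 ]
[  0     0  135/8 ]
Nonzero rows / pivot columns: 3

rank(A) = 3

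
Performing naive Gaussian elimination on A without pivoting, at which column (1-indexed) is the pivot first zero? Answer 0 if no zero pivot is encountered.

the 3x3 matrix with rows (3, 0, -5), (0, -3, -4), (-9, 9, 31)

first zero-pivot column = 0

Naive forward elimination:
R3 <- R3 - (-3)*R1:  [  0   9  16 ]
R3 <- R3 - (-3)*R2:  [ 0  0  4 ]
All pivots nonzero; naive elimination completes without hitting a zero pivot.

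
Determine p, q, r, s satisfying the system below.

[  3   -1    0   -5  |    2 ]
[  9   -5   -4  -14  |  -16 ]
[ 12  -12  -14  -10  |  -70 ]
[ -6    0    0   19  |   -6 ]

(1, 1, 5, 0)

Forward elimination on [A|b]:
R2 <- R2 - (3)*R1:  [   0   -2   -4    1  -22 ]
R3 <- R3 - (4)*R1:  [   0   -8  -14   10  -78 ]
R4 <- R4 - (-2)*R1:  [  0  -2   0   9  -2 ]
R3 <- R3 - (4)*R2:  [  0   0   2   6  10 ]
R4 <- R4 - (1)*R2:  [  0   0   4   8  20 ]
R4 <- R4 - (2)*R3:  [  0   0   0  -4   0 ]
Row echelon form:
[ 3  -1   0  -5  |    2 ]
[ 0  -2  -4   1  |  -22 ]
[ 0   0   2   6  |   10 ]
[ 0   0   0  -4  |    0 ]
Back-substitution:
s = (0) / -4 = 0
r = (10 - (6)*(0)) / 2 = 5
q = (-22 - (-4)*(5) - (1)*(0)) / -2 = 1
p = (2 - (-1)*(1) - (-5)*(0)) / 3 = 1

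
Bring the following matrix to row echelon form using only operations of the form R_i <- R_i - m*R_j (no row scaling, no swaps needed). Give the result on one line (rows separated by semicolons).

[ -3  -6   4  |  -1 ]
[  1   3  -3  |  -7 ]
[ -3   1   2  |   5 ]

REF = [-3 -6 4 -1; 0 1 -5/3 -22/3; 0 0 29/3 172/3]

Forward elimination:
R2 <- R2 - (-1/3)*R1:  [     0      1   -5/3  -22/3 ]
R3 <- R3 - (1)*R1:  [  0   7  -2   6 ]
R3 <- R3 - (7)*R2:  [     0      0   29/3  172/3 ]
Row echelon form:
[ -3  -6     4  |     -1 ]
[  0   1  -5/3  |  -22/3 ]
[  0   0  29/3  |  172/3 ]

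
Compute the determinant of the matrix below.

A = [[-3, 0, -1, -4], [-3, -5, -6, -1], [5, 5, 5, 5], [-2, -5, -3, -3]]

det(A) = 30

Forward elimination:
R2 <- R2 - (1)*R1:  [  0  -5  -5   3 ]
R3 <- R3 - (-5/3)*R1:  [    0     5  10/3  -5/3 ]
R4 <- R4 - (2/3)*R1:  [    0    -5  -7/3  -1/3 ]
R3 <- R3 - (-1)*R2:  [    0     0  -5/3   4/3 ]
R4 <- R4 - (1)*R2:  [     0      0    8/3  -10/3 ]
R4 <- R4 - (-8/5)*R3:  [    0     0     0  -6/5 ]
Upper-triangular form:
[ -3   0    -1    -4 ]
[  0  -5    -5     3 ]
[  0   0  -5/3   4/3 ]
[  0   0     0  -6/5 ]
det(A) = (-1)^0 * (-3) * (-5) * (-5/3) * (-6/5) = 30  (0 row swaps -> sign +1)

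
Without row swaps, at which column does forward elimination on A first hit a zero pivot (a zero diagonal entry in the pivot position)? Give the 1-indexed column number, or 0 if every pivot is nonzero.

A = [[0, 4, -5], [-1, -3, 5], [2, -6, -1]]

Naive forward elimination:
Pivot entry (1,1) is zero but row 2 has -1 in column 1 -> naive elimination stops; a row interchange (e.g. R1 <-> R2) would be required here.

first zero-pivot column = 1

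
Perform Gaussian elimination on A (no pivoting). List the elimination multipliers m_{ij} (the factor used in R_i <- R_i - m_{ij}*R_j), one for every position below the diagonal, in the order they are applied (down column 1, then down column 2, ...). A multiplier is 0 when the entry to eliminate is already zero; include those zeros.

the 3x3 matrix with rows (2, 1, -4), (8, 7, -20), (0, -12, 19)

multipliers: 4, 0, -4

Forward elimination:
R2 <- R2 - (4)*R1:  [  0   3  -4 ]
R3: entry in column 1 is already 0 -> m_{31} = 0 (no row operation needed)
R3 <- R3 - (-4)*R2:  [ 0  0  3 ]
Multipliers (in order of application): m_{21} = 4, m_{31} = 0, m_{32} = -4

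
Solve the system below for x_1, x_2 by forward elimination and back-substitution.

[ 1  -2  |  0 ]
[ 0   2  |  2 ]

(2, 1)

Forward elimination on [A|b]:
Row echelon form:
[ 1  -2  |  0 ]
[ 0   2  |  2 ]
Back-substitution:
x_2 = (2) / 2 = 1
x_1 = (0 - (-2)*(1)) / 1 = 2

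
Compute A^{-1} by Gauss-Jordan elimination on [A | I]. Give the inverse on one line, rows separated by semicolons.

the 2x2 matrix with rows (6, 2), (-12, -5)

inverse = [5/6 1/3; -2 -1]

Gauss-Jordan on [A | I]:
R1 <- (1/6)*R1:  [   1  1/3  |  1/6    0 ]
R2 <- R2 - (-12)*R1:  [  0  -1  |   2   1 ]
R2 <- (1/-1)*R2:  [  0   1  |  -2  -1 ]
R1 <- R1 - (1/3)*R2:  [   1    0  |  5/6  1/3 ]
Right block of [I | A^{-1}] is the inverse:
[ 5/6  1/3 ]
[  -2   -1 ]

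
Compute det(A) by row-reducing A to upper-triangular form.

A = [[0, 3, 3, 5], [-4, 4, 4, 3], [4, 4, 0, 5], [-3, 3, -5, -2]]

Forward elimination:
R1 <-> R2   (pivot in column 1 was zero)
[ -4  4   4   3 ]
[  0  3   3   5 ]
[  4  4   0   5 ]
[ -3  3  -5  -2 ]
R3 <- R3 - (-1)*R1:  [ 0  8  4  8 ]
R4 <- R4 - (3/4)*R1:  [     0      0     -8  -17/4 ]
R3 <- R3 - (8/3)*R2:  [     0      0     -4  -16/3 ]
R4 <- R4 - (2)*R3:  [     0      0      0  77/12 ]
Upper-triangular form:
[ -4  4   4      3 ]
[  0  3   3      5 ]
[  0  0  -4  -16/3 ]
[  0  0   0  77/12 ]
det(A) = (-1)^1 * (-4) * (3) * (-4) * (77/12) = -308  (1 row swap -> sign -1)

det(A) = -308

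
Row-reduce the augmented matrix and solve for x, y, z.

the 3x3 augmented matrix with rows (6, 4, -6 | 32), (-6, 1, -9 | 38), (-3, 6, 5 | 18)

(-1, 5, -3)

Forward elimination on [A|b]:
R2 <- R2 - (-1)*R1:  [   0    5  -15   70 ]
R3 <- R3 - (-1/2)*R1:  [  0   8   2  34 ]
R3 <- R3 - (8/5)*R2:  [   0    0   26  -78 ]
Row echelon form:
[ 6  4   -6  |   32 ]
[ 0  5  -15  |   70 ]
[ 0  0   26  |  -78 ]
Back-substitution:
z = (-78) / 26 = -3
y = (70 - (-15)*(-3)) / 5 = 5
x = (32 - (4)*(5) - (-6)*(-3)) / 6 = -1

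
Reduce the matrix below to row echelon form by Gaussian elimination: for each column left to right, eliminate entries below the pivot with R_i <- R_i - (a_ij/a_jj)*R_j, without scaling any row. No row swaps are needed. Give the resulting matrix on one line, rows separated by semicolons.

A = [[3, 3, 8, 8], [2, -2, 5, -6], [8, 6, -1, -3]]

REF = [3 3 8 8; 0 -4 -1/3 -34/3; 0 0 -133/6 -56/3]

Forward elimination:
R2 <- R2 - (2/3)*R1:  [     0     -4   -1/3  -34/3 ]
R3 <- R3 - (8/3)*R1:  [     0     -2  -67/3  -73/3 ]
R3 <- R3 - (1/2)*R2:  [      0       0  -133/6   -56/3 ]
Row echelon form:
[ 3   3       8      8 ]
[ 0  -4    -1/3  -34/3 ]
[ 0   0  -133/6  -56/3 ]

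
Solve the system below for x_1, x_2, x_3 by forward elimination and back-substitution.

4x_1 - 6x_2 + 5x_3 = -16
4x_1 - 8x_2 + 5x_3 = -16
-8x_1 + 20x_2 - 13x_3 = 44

Forward elimination on [A|b]:
R2 <- R2 - (1)*R1:  [  0  -2   0   0 ]
R3 <- R3 - (-2)*R1:  [  0   8  -3  12 ]
R3 <- R3 - (-4)*R2:  [  0   0  -3  12 ]
Row echelon form:
[ 4  -6   5  |  -16 ]
[ 0  -2   0  |    0 ]
[ 0   0  -3  |   12 ]
Back-substitution:
x_3 = (12) / -3 = -4
x_2 = (0) / -2 = 0
x_1 = (-16 - (-6)*(0) - (5)*(-4)) / 4 = 1

(1, 0, -4)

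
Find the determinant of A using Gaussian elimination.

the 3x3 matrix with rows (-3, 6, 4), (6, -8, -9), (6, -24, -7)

det(A) = 24

Forward elimination:
R2 <- R2 - (-2)*R1:  [  0   4  -1 ]
R3 <- R3 - (-2)*R1:  [   0  -12    1 ]
R3 <- R3 - (-3)*R2:  [  0   0  -2 ]
Upper-triangular form:
[ -3  6   4 ]
[  0  4  -1 ]
[  0  0  -2 ]
det(A) = (-1)^0 * (-3) * (4) * (-2) = 24  (0 row swaps -> sign +1)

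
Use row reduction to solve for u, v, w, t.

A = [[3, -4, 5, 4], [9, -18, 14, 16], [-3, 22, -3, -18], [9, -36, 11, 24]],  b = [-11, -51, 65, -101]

(-3, 2, 2, -1)

Forward elimination on [A|b]:
R2 <- R2 - (3)*R1:  [   0   -6   -1    4  -18 ]
R3 <- R3 - (-1)*R1:  [   0   18    2  -14   54 ]
R4 <- R4 - (3)*R1:  [   0  -24   -4   12  -68 ]
R3 <- R3 - (-3)*R2:  [  0   0  -1  -2   0 ]
R4 <- R4 - (4)*R2:  [  0   0   0  -4   4 ]
Row echelon form:
[ 3  -4   5   4  |  -11 ]
[ 0  -6  -1   4  |  -18 ]
[ 0   0  -1  -2  |    0 ]
[ 0   0   0  -4  |    4 ]
Back-substitution:
t = (4) / -4 = -1
w = (0 - (-2)*(-1)) / -1 = 2
v = (-18 - (-1)*(2) - (4)*(-1)) / -6 = 2
u = (-11 - (-4)*(2) - (5)*(2) - (4)*(-1)) / 3 = -3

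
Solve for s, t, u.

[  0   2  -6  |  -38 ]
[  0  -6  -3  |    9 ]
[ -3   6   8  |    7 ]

(3, -4, 5)

Forward elimination on [A|b]:
R1 <-> R3   (pivot in column 1 was zero)
[ -3   6   8    7 ]
[  0  -6  -3    9 ]
[  0   2  -6  -38 ]
R3 <- R3 - (-1/3)*R2:  [   0    0   -7  -35 ]
Row echelon form:
[ -3   6   8  |    7 ]
[  0  -6  -3  |    9 ]
[  0   0  -7  |  -35 ]
Back-substitution:
u = (-35) / -7 = 5
t = (9 - (-3)*(5)) / -6 = -4
s = (7 - (6)*(-4) - (8)*(5)) / -3 = 3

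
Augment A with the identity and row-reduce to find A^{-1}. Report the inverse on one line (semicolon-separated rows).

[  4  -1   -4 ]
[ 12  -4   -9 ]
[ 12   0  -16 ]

Gauss-Jordan on [A | I]:
R1 <- (1/4)*R1:  [    1  -1/4    -1  |   1/4     0     0 ]
R2 <- R2 - (12)*R1:  [  0  -1   3  |  -3   1   0 ]
R3 <- R3 - (12)*R1:  [  0   3  -4  |  -3   0   1 ]
R2 <- (1/-1)*R2:  [  0   1  -3  |   3  -1   0 ]
R1 <- R1 - (-1/4)*R2:  [    1     0  -7/4  |     1  -1/4     0 ]
R3 <- R3 - (3)*R2:  [   0    0    5  |  -12    3    1 ]
R3 <- (1/5)*R3:  [     0      0      1  |  -12/5    3/5    1/5 ]
R1 <- R1 - (-7/4)*R3:  [     1      0      0  |  -16/5    4/5   7/20 ]
R2 <- R2 - (-3)*R3:  [     0      1      0  |  -21/5    4/5    3/5 ]
Right block of [I | A^{-1}] is the inverse:
[ -16/5  4/5  7/20 ]
[ -21/5  4/5   3/5 ]
[ -12/5  3/5   1/5 ]

inverse = [-16/5 4/5 7/20; -21/5 4/5 3/5; -12/5 3/5 1/5]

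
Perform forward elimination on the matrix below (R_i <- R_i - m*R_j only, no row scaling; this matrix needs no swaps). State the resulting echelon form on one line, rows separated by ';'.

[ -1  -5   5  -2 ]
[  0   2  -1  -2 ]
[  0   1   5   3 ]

REF = [-1 -5 5 -2; 0 2 -1 -2; 0 0 11/2 4]

Forward elimination:
R3 <- R3 - (1/2)*R2:  [    0     0  11/2     4 ]
Row echelon form:
[ -1  -5     5  -2 ]
[  0   2    -1  -2 ]
[  0   0  11/2   4 ]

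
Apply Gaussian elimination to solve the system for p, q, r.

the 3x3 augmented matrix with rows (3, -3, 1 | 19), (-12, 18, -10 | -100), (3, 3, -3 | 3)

Forward elimination on [A|b]:
R2 <- R2 - (-4)*R1:  [   0    6   -6  -24 ]
R3 <- R3 - (1)*R1:  [   0    6   -4  -16 ]
R3 <- R3 - (1)*R2:  [ 0  0  2  8 ]
Row echelon form:
[ 3  -3   1  |   19 ]
[ 0   6  -6  |  -24 ]
[ 0   0   2  |    8 ]
Back-substitution:
r = (8) / 2 = 4
q = (-24 - (-6)*(4)) / 6 = 0
p = (19 - (-3)*(0) - (1)*(4)) / 3 = 5

(5, 0, 4)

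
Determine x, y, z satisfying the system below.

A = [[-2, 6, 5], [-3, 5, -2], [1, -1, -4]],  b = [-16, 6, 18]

Forward elimination on [A|b]:
R2 <- R2 - (3/2)*R1:  [     0     -4  -19/2     30 ]
R3 <- R3 - (-1/2)*R1:  [    0     2  -3/2    10 ]
R3 <- R3 - (-1/2)*R2:  [     0      0  -25/4     25 ]
Row echelon form:
[ -2   6      5  |  -16 ]
[  0  -4  -19/2  |   30 ]
[  0   0  -25/4  |   25 ]
Back-substitution:
z = (25) / (-25/4) = -4
y = (30 - (-19/2)*(-4)) / -4 = 2
x = (-16 - (6)*(2) - (5)*(-4)) / -2 = 4

(4, 2, -4)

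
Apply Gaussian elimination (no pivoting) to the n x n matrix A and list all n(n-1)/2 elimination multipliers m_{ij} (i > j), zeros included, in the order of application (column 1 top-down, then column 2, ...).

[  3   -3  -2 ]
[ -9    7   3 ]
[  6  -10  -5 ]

Forward elimination:
R2 <- R2 - (-3)*R1:  [  0  -2  -3 ]
R3 <- R3 - (2)*R1:  [  0  -4  -1 ]
R3 <- R3 - (2)*R2:  [ 0  0  5 ]
Multipliers (in order of application): m_{21} = -3, m_{31} = 2, m_{32} = 2

multipliers: -3, 2, 2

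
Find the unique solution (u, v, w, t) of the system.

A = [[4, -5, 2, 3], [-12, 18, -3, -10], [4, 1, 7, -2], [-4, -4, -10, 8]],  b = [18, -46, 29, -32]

Forward elimination on [A|b]:
R2 <- R2 - (-3)*R1:  [  0   3   3  -1   8 ]
R3 <- R3 - (1)*R1:  [  0   6   5  -5  11 ]
R4 <- R4 - (-1)*R1:  [   0   -9   -8   11  -14 ]
R3 <- R3 - (2)*R2:  [  0   0  -1  -3  -5 ]
R4 <- R4 - (-3)*R2:  [  0   0   1   8  10 ]
R4 <- R4 - (-1)*R3:  [ 0  0  0  5  5 ]
Row echelon form:
[ 4  -5   2   3  |  18 ]
[ 0   3   3  -1  |   8 ]
[ 0   0  -1  -3  |  -5 ]
[ 0   0   0   5  |   5 ]
Back-substitution:
t = (5) / 5 = 1
w = (-5 - (-3)*(1)) / -1 = 2
v = (8 - (3)*(2) - (-1)*(1)) / 3 = 1
u = (18 - (-5)*(1) - (2)*(2) - (3)*(1)) / 4 = 4

(4, 1, 2, 1)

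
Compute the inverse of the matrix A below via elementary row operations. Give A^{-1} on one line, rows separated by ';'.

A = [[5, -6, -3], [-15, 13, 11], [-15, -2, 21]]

Gauss-Jordan on [A | I]:
R1 <- (1/5)*R1:  [    1  -6/5  -3/5  |   1/5     0     0 ]
R2 <- R2 - (-15)*R1:  [  0  -5   2  |   3   1   0 ]
R3 <- R3 - (-15)*R1:  [   0  -20   12  |    3    0    1 ]
R2 <- (1/-5)*R2:  [    0     1  -2/5  |  -3/5  -1/5     0 ]
R1 <- R1 - (-6/5)*R2:  [      1       0  -27/25  |  -13/25   -6/25       0 ]
R3 <- R3 - (-20)*R2:  [  0   0   4  |  -9  -4   1 ]
R3 <- (1/4)*R3:  [    0     0     1  |  -9/4    -1   1/4 ]
R1 <- R1 - (-27/25)*R3:  [      1       0       0  |  -59/20  -33/25  27/100 ]
R2 <- R2 - (-2/5)*R3:  [    0     1     0  |  -3/2  -3/5  1/10 ]
Right block of [I | A^{-1}] is the inverse:
[ -59/20  -33/25  27/100 ]
[   -3/2    -3/5    1/10 ]
[   -9/4      -1     1/4 ]

inverse = [-59/20 -33/25 27/100; -3/2 -3/5 1/10; -9/4 -1 1/4]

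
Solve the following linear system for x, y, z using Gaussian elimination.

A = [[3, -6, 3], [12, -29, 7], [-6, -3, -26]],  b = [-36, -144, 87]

Forward elimination on [A|b]:
R2 <- R2 - (4)*R1:  [  0  -5  -5   0 ]
R3 <- R3 - (-2)*R1:  [   0  -15  -20   15 ]
R3 <- R3 - (3)*R2:  [  0   0  -5  15 ]
Row echelon form:
[ 3  -6   3  |  -36 ]
[ 0  -5  -5  |    0 ]
[ 0   0  -5  |   15 ]
Back-substitution:
z = (15) / -5 = -3
y = (0 - (-5)*(-3)) / -5 = 3
x = (-36 - (-6)*(3) - (3)*(-3)) / 3 = -3

(-3, 3, -3)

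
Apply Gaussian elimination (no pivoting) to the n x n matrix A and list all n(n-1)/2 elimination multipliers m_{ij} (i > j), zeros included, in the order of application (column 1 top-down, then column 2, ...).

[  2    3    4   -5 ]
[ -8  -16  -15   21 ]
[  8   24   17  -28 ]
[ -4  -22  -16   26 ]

Forward elimination:
R2 <- R2 - (-4)*R1:  [  0  -4   1   1 ]
R3 <- R3 - (4)*R1:  [  0  12   1  -8 ]
R4 <- R4 - (-2)*R1:  [   0  -16   -8   16 ]
R3 <- R3 - (-3)*R2:  [  0   0   4  -5 ]
R4 <- R4 - (4)*R2:  [   0    0  -12   12 ]
R4 <- R4 - (-3)*R3:  [  0   0   0  -3 ]
Multipliers (in order of application): m_{21} = -4, m_{31} = 4, m_{41} = -2, m_{32} = -3, m_{42} = 4, m_{43} = -3

multipliers: -4, 4, -2, -3, 4, -3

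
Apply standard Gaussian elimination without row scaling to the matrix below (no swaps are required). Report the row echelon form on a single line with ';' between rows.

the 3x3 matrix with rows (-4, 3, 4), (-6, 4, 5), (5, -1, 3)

REF = [-4 3 4; 0 -1/2 -1; 0 0 5/2]

Forward elimination:
R2 <- R2 - (3/2)*R1:  [    0  -1/2    -1 ]
R3 <- R3 - (-5/4)*R1:  [    0  11/4     8 ]
R3 <- R3 - (-11/2)*R2:  [   0    0  5/2 ]
Row echelon form:
[ -4     3    4 ]
[  0  -1/2   -1 ]
[  0     0  5/2 ]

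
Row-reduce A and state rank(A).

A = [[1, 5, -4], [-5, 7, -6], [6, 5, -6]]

rank(A) = 3

Row reduction:
R2 <- R2 - (-5)*R1:  [   0   32  -26 ]
R3 <- R3 - (6)*R1:  [   0  -25   18 ]
R3 <- R3 - (-25/32)*R2:  [      0       0  -37/16 ]
Row echelon form:
[ 1   5      -4 ]
[ 0  32     -26 ]
[ 0   0  -37/16 ]
Nonzero rows / pivot columns: 3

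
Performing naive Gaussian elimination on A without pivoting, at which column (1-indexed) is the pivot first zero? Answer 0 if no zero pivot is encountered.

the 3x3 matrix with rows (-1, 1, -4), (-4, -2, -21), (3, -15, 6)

Naive forward elimination:
R2 <- R2 - (4)*R1:  [  0  -6  -5 ]
R3 <- R3 - (-3)*R1:  [   0  -12   -6 ]
R3 <- R3 - (2)*R2:  [ 0  0  4 ]
All pivots nonzero; naive elimination completes without hitting a zero pivot.

first zero-pivot column = 0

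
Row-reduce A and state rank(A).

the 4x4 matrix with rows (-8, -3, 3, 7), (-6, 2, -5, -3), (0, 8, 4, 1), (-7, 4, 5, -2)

Row reduction:
R2 <- R2 - (3/4)*R1:  [     0   17/4  -29/4  -33/4 ]
R4 <- R4 - (7/8)*R1:  [     0   53/8   19/8  -65/8 ]
R3 <- R3 - (32/17)*R2:  [      0       0  300/17  281/17 ]
R4 <- R4 - (53/34)*R2:  [      0       0  465/34  161/34 ]
R4 <- R4 - (31/40)*R3:  [       0        0        0  -323/40 ]
Row echelon form:
[ -8    -3       3        7 ]
[  0  17/4   -29/4    -33/4 ]
[  0     0  300/17   281/17 ]
[  0     0       0  -323/40 ]
Nonzero rows / pivot columns: 4

rank(A) = 4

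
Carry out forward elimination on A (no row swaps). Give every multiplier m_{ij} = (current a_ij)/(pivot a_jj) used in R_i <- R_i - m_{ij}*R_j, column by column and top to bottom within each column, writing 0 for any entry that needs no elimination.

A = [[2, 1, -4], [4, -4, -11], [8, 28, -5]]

multipliers: 2, 4, -4

Forward elimination:
R2 <- R2 - (2)*R1:  [  0  -6  -3 ]
R3 <- R3 - (4)*R1:  [  0  24  11 ]
R3 <- R3 - (-4)*R2:  [  0   0  -1 ]
Multipliers (in order of application): m_{21} = 2, m_{31} = 4, m_{32} = -4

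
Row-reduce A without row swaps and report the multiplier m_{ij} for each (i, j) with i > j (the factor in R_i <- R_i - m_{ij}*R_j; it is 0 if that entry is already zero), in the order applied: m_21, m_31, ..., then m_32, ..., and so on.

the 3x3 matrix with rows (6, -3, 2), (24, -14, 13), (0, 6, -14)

Forward elimination:
R2 <- R2 - (4)*R1:  [  0  -2   5 ]
R3: entry in column 1 is already 0 -> m_{31} = 0 (no row operation needed)
R3 <- R3 - (-3)*R2:  [ 0  0  1 ]
Multipliers (in order of application): m_{21} = 4, m_{31} = 0, m_{32} = -3

multipliers: 4, 0, -3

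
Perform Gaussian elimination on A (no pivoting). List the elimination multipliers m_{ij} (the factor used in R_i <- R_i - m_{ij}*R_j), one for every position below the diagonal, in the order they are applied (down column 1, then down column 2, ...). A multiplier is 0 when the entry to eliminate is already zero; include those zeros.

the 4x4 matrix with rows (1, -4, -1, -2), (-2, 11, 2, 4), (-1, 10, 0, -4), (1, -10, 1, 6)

multipliers: -2, -1, 1, 2, -2, -2

Forward elimination:
R2 <- R2 - (-2)*R1:  [ 0  3  0  0 ]
R3 <- R3 - (-1)*R1:  [  0   6  -1  -6 ]
R4 <- R4 - (1)*R1:  [  0  -6   2   8 ]
R3 <- R3 - (2)*R2:  [  0   0  -1  -6 ]
R4 <- R4 - (-2)*R2:  [ 0  0  2  8 ]
R4 <- R4 - (-2)*R3:  [  0   0   0  -4 ]
Multipliers (in order of application): m_{21} = -2, m_{31} = -1, m_{41} = 1, m_{32} = 2, m_{42} = -2, m_{43} = -2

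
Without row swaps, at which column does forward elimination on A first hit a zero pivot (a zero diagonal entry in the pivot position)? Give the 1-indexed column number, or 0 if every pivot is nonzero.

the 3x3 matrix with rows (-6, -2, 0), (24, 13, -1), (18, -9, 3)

first zero-pivot column = 3

Naive forward elimination:
R2 <- R2 - (-4)*R1:  [  0   5  -1 ]
R3 <- R3 - (-3)*R1:  [   0  -15    3 ]
R3 <- R3 - (-3)*R2:  [ 0  0  0 ]
Matrix at this point:
[ -6  -2   0 ]
[  0   5  -1 ]
[  0   0   0 ]
Pivot entry (3,3) in the last row is zero and there are no rows below to swap with -> zero pivot in column 3 (A is singular).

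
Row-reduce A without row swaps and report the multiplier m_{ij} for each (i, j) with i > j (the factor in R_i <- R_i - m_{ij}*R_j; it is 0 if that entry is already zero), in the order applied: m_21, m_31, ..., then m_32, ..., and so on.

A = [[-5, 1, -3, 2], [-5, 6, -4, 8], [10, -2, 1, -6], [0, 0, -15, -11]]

multipliers: 1, -2, 0, 0, 0, 3

Forward elimination:
R2 <- R2 - (1)*R1:  [  0   5  -1   6 ]
R3 <- R3 - (-2)*R1:  [  0   0  -5  -2 ]
R4: entry in column 1 is already 0 -> m_{41} = 0 (no row operation needed)
R3: entry in column 2 is already 0 -> m_{32} = 0 (no row operation needed)
R4: entry in column 2 is already 0 -> m_{42} = 0 (no row operation needed)
R4 <- R4 - (3)*R3:  [  0   0   0  -5 ]
Multipliers (in order of application): m_{21} = 1, m_{31} = -2, m_{41} = 0, m_{32} = 0, m_{42} = 0, m_{43} = 3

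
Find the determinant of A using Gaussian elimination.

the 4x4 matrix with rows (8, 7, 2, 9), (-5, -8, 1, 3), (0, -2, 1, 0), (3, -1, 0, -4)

det(A) = 302

Forward elimination:
R2 <- R2 - (-5/8)*R1:  [     0  -29/8    9/4   69/8 ]
R4 <- R4 - (3/8)*R1:  [     0  -29/8   -3/4  -59/8 ]
R3 <- R3 - (16/29)*R2:  [       0        0    -7/29  -138/29 ]
R4 <- R4 - (1)*R2:  [   0    0   -3  -16 ]
R4 <- R4 - (87/7)*R3:  [     0      0      0  302/7 ]
Upper-triangular form:
[ 8      7      2        9 ]
[ 0  -29/8    9/4     69/8 ]
[ 0      0  -7/29  -138/29 ]
[ 0      0      0    302/7 ]
det(A) = (-1)^0 * (8) * (-29/8) * (-7/29) * (302/7) = 302  (0 row swaps -> sign +1)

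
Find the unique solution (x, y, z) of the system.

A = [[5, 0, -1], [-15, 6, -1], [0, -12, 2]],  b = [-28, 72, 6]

Forward elimination on [A|b]:
R2 <- R2 - (-3)*R1:  [   0    6   -4  -12 ]
R3 <- R3 - (-2)*R2:  [   0    0   -6  -18 ]
Row echelon form:
[ 5  0  -1  |  -28 ]
[ 0  6  -4  |  -12 ]
[ 0  0  -6  |  -18 ]
Back-substitution:
z = (-18) / -6 = 3
y = (-12 - (-4)*(3)) / 6 = 0
x = (-28 - (-1)*(3)) / 5 = -5

(-5, 0, 3)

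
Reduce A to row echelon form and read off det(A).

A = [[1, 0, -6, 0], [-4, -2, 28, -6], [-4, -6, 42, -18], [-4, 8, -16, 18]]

det(A) = 72

Forward elimination:
R2 <- R2 - (-4)*R1:  [  0  -2   4  -6 ]
R3 <- R3 - (-4)*R1:  [   0   -6   18  -18 ]
R4 <- R4 - (-4)*R1:  [   0    8  -40   18 ]
R3 <- R3 - (3)*R2:  [ 0  0  6  0 ]
R4 <- R4 - (-4)*R2:  [   0    0  -24   -6 ]
R4 <- R4 - (-4)*R3:  [  0   0   0  -6 ]
Upper-triangular form:
[ 1   0  -6   0 ]
[ 0  -2   4  -6 ]
[ 0   0   6   0 ]
[ 0   0   0  -6 ]
det(A) = (-1)^0 * (1) * (-2) * (6) * (-6) = 72  (0 row swaps -> sign +1)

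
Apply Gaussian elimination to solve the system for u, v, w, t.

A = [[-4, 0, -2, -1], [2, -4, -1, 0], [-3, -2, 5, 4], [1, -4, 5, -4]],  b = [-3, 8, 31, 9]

Forward elimination on [A|b]:
R2 <- R2 - (-1/2)*R1:  [    0    -4    -2  -1/2  13/2 ]
R3 <- R3 - (3/4)*R1:  [     0     -2   13/2   19/4  133/4 ]
R4 <- R4 - (-1/4)*R1:  [     0     -4    9/2  -17/4   33/4 ]
R3 <- R3 - (1/2)*R2:  [    0     0  15/2     5    30 ]
R4 <- R4 - (1)*R2:  [     0      0   13/2  -15/4    7/4 ]
R4 <- R4 - (13/15)*R3:  [      0       0       0  -97/12   -97/4 ]
Row echelon form:
[ -4   0    -2      -1  |     -3 ]
[  0  -4    -2    -1/2  |   13/2 ]
[  0   0  15/2       5  |     30 ]
[  0   0     0  -97/12  |  -97/4 ]
Back-substitution:
t = (-97/4) / (-97/12) = 3
w = (30 - (5)*(3)) / (15/2) = 2
v = (13/2 - (-2)*(2) - (-1/2)*(3)) / -4 = -3
u = (-3 - (-2)*(2) - (-1)*(3)) / -4 = -1

(-1, -3, 2, 3)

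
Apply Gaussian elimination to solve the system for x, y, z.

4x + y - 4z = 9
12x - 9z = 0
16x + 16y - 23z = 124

Forward elimination on [A|b]:
R2 <- R2 - (3)*R1:  [   0   -3    3  -27 ]
R3 <- R3 - (4)*R1:  [  0  12  -7  88 ]
R3 <- R3 - (-4)*R2:  [   0    0    5  -20 ]
Row echelon form:
[ 4   1  -4  |    9 ]
[ 0  -3   3  |  -27 ]
[ 0   0   5  |  -20 ]
Back-substitution:
z = (-20) / 5 = -4
y = (-27 - (3)*(-4)) / -3 = 5
x = (9 - (1)*(5) - (-4)*(-4)) / 4 = -3

(-3, 5, -4)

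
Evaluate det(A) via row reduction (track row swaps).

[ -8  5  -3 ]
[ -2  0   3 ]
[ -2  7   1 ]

Forward elimination:
R2 <- R2 - (1/4)*R1:  [    0  -5/4  15/4 ]
R3 <- R3 - (1/4)*R1:  [    0  23/4   7/4 ]
R3 <- R3 - (-23/5)*R2:  [  0   0  19 ]
Upper-triangular form:
[ -8     5    -3 ]
[  0  -5/4  15/4 ]
[  0     0    19 ]
det(A) = (-1)^0 * (-8) * (-5/4) * (19) = 190  (0 row swaps -> sign +1)

det(A) = 190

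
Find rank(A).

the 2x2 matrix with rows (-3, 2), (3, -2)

rank(A) = 1

Row reduction:
R2 <- R2 - (-1)*R1:  [ 0  0 ]
Row echelon form:
[ -3  2 ]
[  0  0 ]
Nonzero rows / pivot columns: 1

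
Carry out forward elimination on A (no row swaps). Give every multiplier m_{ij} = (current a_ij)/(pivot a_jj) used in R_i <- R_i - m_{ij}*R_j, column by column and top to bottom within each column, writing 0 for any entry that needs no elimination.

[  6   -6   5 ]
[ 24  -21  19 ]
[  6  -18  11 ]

Forward elimination:
R2 <- R2 - (4)*R1:  [  0   3  -1 ]
R3 <- R3 - (1)*R1:  [   0  -12    6 ]
R3 <- R3 - (-4)*R2:  [ 0  0  2 ]
Multipliers (in order of application): m_{21} = 4, m_{31} = 1, m_{32} = -4

multipliers: 4, 1, -4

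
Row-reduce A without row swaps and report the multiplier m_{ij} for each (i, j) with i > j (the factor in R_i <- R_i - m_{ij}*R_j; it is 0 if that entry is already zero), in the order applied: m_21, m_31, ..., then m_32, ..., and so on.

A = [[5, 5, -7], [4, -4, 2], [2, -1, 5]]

multipliers: 4/5, 2/5, 3/8

Forward elimination:
R2 <- R2 - (4/5)*R1:  [    0    -8  38/5 ]
R3 <- R3 - (2/5)*R1:  [    0    -3  39/5 ]
R3 <- R3 - (3/8)*R2:  [     0      0  99/20 ]
Multipliers (in order of application): m_{21} = 4/5, m_{31} = 2/5, m_{32} = 3/8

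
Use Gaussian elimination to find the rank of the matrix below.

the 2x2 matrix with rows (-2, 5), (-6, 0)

rank(A) = 2

Row reduction:
R2 <- R2 - (3)*R1:  [   0  -15 ]
Row echelon form:
[ -2    5 ]
[  0  -15 ]
Nonzero rows / pivot columns: 2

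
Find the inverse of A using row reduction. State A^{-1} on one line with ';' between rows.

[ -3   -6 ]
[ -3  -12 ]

inverse = [-2/3 1/3; 1/6 -1/6]

Gauss-Jordan on [A | I]:
R1 <- (1/-3)*R1:  [    1     2  |  -1/3     0 ]
R2 <- R2 - (-3)*R1:  [  0  -6  |  -1   1 ]
R2 <- (1/-6)*R2:  [    0     1  |   1/6  -1/6 ]
R1 <- R1 - (2)*R2:  [    1     0  |  -2/3   1/3 ]
Right block of [I | A^{-1}] is the inverse:
[ -2/3   1/3 ]
[  1/6  -1/6 ]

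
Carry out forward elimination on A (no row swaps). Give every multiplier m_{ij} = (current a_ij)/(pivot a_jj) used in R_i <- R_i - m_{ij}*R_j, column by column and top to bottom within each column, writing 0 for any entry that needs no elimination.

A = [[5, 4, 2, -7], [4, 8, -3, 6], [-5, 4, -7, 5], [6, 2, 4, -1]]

Forward elimination:
R2 <- R2 - (4/5)*R1:  [     0   24/5  -23/5   58/5 ]
R3 <- R3 - (-1)*R1:  [  0   8  -5  -2 ]
R4 <- R4 - (6/5)*R1:  [     0  -14/5    8/5   37/5 ]
R3 <- R3 - (5/3)*R2:  [     0      0    8/3  -64/3 ]
R4 <- R4 - (-7/12)*R2:  [      0       0  -13/12    85/6 ]
R4 <- R4 - (-13/32)*R3:  [    0     0     0  11/2 ]
Multipliers (in order of application): m_{21} = 4/5, m_{31} = -1, m_{41} = 6/5, m_{32} = 5/3, m_{42} = -7/12, m_{43} = -13/32

multipliers: 4/5, -1, 6/5, 5/3, -7/12, -13/32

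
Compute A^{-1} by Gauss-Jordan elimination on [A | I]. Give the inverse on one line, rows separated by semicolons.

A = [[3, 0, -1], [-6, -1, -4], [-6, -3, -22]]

Gauss-Jordan on [A | I]:
R1 <- (1/3)*R1:  [    1     0  -1/3  |   1/3     0     0 ]
R2 <- R2 - (-6)*R1:  [  0  -1  -6  |   2   1   0 ]
R3 <- R3 - (-6)*R1:  [   0   -3  -24  |    2    0    1 ]
R2 <- (1/-1)*R2:  [  0   1   6  |  -2  -1   0 ]
R3 <- R3 - (-3)*R2:  [  0   0  -6  |  -4  -3   1 ]
R3 <- (1/-6)*R3:  [    0     0     1  |   2/3   1/2  -1/6 ]
R1 <- R1 - (-1/3)*R3:  [     1      0      0  |    5/9    1/6  -1/18 ]
R2 <- R2 - (6)*R3:  [  0   1   0  |  -6  -4   1 ]
Right block of [I | A^{-1}] is the inverse:
[ 5/9  1/6  -1/18 ]
[  -6   -4      1 ]
[ 2/3  1/2   -1/6 ]

inverse = [5/9 1/6 -1/18; -6 -4 1; 2/3 1/2 -1/6]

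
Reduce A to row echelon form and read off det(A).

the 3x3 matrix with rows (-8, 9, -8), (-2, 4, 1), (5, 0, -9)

det(A) = 331

Forward elimination:
R2 <- R2 - (1/4)*R1:  [   0  7/4    3 ]
R3 <- R3 - (-5/8)*R1:  [    0  45/8   -14 ]
R3 <- R3 - (45/14)*R2:  [       0        0  -331/14 ]
Upper-triangular form:
[ -8    9       -8 ]
[  0  7/4        3 ]
[  0    0  -331/14 ]
det(A) = (-1)^0 * (-8) * (7/4) * (-331/14) = 331  (0 row swaps -> sign +1)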